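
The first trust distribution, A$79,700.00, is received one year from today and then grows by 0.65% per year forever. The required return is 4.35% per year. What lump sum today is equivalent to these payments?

Periodic rate r = 0.0435 per year.
Growing perpetuity (Gordon): PV = PMT₁ / (r − g) = 79,700 / (r − 0.0065) = A$2,154,054.05.

A$2,154,054.05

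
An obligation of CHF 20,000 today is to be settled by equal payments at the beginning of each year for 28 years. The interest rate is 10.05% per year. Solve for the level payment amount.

CHF 1,960.68

Level annuity due; solve PV = PMT × [(1 − (1+r)^−n)/r] × (1+r) for PMT.
Periodic rate r = 0.1005 per year.
With n = 28: PMT = 20,000 / ([(1 − (1+r)^−n)/r] × (1+r)) = CHF 1,960.68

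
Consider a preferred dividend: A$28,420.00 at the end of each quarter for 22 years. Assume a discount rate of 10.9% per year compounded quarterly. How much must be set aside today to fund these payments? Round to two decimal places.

This is an ordinary annuity: 88 payments of A$28,420.00 at the end of each quarter.
Periodic rate r = 0.109/4 per quarter; n is counted in quarters.
PV = PMT × [(1 − (1+r)^−n)/r] = 28,420 × [1 − (1+r)^−88] / r = A$945,041.71

A$945,041.71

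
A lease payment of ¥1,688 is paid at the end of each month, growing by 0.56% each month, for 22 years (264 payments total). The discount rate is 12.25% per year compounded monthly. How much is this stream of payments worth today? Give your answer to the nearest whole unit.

Periodic rate r = 0.1225/12 per month; n is counted in months.
Growing ordinary annuity: PV = PMT₁ × [1 − ((1+g)/(1+r))^n] / (r − g) = 1,688 × [1 − ((1+0.0056)/(1+r))^264] / (r − 0.0056) = ¥256,744.

¥256,744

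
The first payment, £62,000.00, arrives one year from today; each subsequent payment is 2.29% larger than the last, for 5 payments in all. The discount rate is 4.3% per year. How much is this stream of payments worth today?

Periodic rate r = 0.043 per year.
Growing ordinary annuity: PV = PMT₁ × [1 − ((1+g)/(1+r))^n] / (r − g) = 62,000 × [1 − ((1+0.0229)/(1+r))^5] / (r − 0.0229) = £285,982.57.

£285,982.57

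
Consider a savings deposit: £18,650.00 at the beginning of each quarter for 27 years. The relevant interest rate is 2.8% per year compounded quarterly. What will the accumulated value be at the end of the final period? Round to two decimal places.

This is an annuity due: 108 deposits of £18,650.00 at the beginning of each quarter.
Periodic rate r = 0.028/4 per quarter; n is counted in quarters.
FV = PMT × [((1+r)^n − 1)/r] × (1+r) = 18,650 × [(1+r)^108 − 1] / r × (1+r) = £3,015,991.19

£3,015,991.19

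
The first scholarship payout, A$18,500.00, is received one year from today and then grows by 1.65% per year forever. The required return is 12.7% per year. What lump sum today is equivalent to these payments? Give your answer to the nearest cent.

A$167,420.81

Periodic rate r = 0.127 per year.
Growing perpetuity (Gordon): PV = PMT₁ / (r − g) = 18,500 / (r − 0.0165) = A$167,420.81.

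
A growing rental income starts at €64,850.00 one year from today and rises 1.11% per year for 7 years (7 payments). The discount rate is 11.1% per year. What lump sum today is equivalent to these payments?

€313,485.08

Periodic rate r = 0.111 per year.
Growing ordinary annuity: PV = PMT₁ × [1 − ((1+g)/(1+r))^n] / (r − g) = 64,850 × [1 − ((1+0.0111)/(1+r))^7] / (r − 0.0111) = €313,485.08.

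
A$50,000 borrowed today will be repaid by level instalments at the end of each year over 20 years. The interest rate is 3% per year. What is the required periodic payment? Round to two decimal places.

A$3,360.79

Level ordinary annuity; solve PV = PMT × [(1 − (1+r)^−n)/r] for PMT.
Periodic rate r = 0.03 per year.
With n = 20: PMT = 50,000 / ([(1 − (1+r)^−n)/r]) = A$3,360.79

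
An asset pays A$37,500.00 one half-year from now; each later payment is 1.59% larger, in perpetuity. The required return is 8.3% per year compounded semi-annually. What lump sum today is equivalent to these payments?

A$1,464,843.75

Periodic rate r = 0.083/2 per half-year.
Growing perpetuity (Gordon): PV = PMT₁ / (r − g) = 37,500 / (r − 0.0159) = A$1,464,843.75.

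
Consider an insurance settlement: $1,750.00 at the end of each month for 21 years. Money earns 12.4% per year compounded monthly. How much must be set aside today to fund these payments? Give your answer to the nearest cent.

$156,657.93

This is an ordinary annuity: 252 payments of $1,750.00 at the end of each month.
Periodic rate r = 0.124/12 per month; n is counted in months.
PV = PMT × [(1 − (1+r)^−n)/r] = 1,750 × [1 − (1+r)^−252] / r = $156,657.93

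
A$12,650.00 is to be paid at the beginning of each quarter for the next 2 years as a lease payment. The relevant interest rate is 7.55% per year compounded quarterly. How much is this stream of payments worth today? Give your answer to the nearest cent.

This is an annuity due: 8 payments of A$12,650.00 at the beginning of each quarter.
Periodic rate r = 0.0755/4 per quarter; n is counted in quarters.
PV = PMT × [(1 − (1+r)^−n)/r] × (1+r) = 12,650 × [1 − (1+r)^−8] / r × (1+r) = A$94,875.89

A$94,875.89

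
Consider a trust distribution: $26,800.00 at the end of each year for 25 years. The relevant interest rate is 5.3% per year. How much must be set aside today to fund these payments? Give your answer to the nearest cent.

$366,617.21

This is an ordinary annuity: 25 payments of $26,800.00 at the end of each year.
Periodic rate r = 0.053 per year.
PV = PMT × [(1 − (1+r)^−n)/r] = 26,800 × [1 − (1+r)^−25] / r = $366,617.21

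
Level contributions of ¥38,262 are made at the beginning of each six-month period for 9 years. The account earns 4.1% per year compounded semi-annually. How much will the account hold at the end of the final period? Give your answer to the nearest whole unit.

¥839,785

This is an annuity due: 18 deposits of ¥38,262 at the beginning of each six-month period.
Periodic rate r = 0.041/2 per half-year; n is counted in half-years.
FV = PMT × [((1+r)^n − 1)/r] × (1+r) = 38,262 × [(1+r)^18 − 1] / r × (1+r) = ¥839,785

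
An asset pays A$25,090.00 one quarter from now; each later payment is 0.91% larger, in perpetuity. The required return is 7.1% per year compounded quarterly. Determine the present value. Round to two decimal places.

Periodic rate r = 0.071/4 per quarter.
Growing perpetuity (Gordon): PV = PMT₁ / (r − g) = 25,090 / (r − 0.0091) = A$2,900,578.03.

A$2,900,578.03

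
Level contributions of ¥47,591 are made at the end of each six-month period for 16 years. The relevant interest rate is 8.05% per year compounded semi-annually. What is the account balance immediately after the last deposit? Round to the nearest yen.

This is an ordinary annuity: 32 deposits of ¥47,591 at the end of each six-month period.
Periodic rate r = 0.0805/2 per half-year; n is counted in half-years.
FV = PMT × [((1+r)^n − 1)/r] = 47,591 × [(1+r)^32 − 1] / r = ¥2,997,517

¥2,997,517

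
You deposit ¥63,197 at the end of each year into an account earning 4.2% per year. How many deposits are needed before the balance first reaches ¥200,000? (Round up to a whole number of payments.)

Periodic rate r = 0.042 per year.
Ordinary annuity FV: 200,000 = 63,197 × [((1+r)^n − 1)/r].
(1+r)^n = 1 + 200,000 × r / 63,197, so n = ln(1 + 200,000·r/63,197) / ln(1+r) = 3.03.
Round up to a whole number of payments: n = 4.

4 payments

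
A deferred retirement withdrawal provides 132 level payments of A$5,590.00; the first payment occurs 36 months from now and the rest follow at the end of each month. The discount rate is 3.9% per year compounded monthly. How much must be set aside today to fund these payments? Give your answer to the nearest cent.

Ordinary annuity of 132 payments, first payment at period 36.
Periodic rate r = 0.039/12 per month; n is counted in months.
The ordinary-annuity PV formula values the stream one period before the first payment (period 35); discount that back 35 periods:
PV₀ = 5,590 × [1 − (1+r)^−132] / r × (1+r)^−35 = A$534,896.11

A$534,896.11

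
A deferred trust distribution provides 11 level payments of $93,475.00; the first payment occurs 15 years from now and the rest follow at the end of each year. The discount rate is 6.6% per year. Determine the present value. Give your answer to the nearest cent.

Ordinary annuity of 11 payments, first payment at period 15.
Periodic rate r = 0.066 per year.
The ordinary-annuity PV formula values the stream one period before the first payment (period 14); discount that back 14 periods:
PV₀ = 93,475 × [1 − (1+r)^−11] / r × (1+r)^−14 = $292,265.66

$292,265.66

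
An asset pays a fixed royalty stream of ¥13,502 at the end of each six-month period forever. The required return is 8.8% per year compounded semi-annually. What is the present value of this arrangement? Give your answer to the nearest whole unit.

Periodic rate r = 0.088/2 per half-year.
Level perpetuity: PV = PMT / r = 13,502 / (0.088/2) = ¥306,864.

¥306,864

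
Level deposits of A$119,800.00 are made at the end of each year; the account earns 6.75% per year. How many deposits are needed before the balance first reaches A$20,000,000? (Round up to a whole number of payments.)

Periodic rate r = 0.0675 per year.
Ordinary annuity FV: 20,000,000 = 119,800 × [((1+r)^n − 1)/r].
(1+r)^n = 1 + 20,000,000 × r / 119,800, so n = ln(1 + 20,000,000·r/119,800) / ln(1+r) = 38.38.
Round up to a whole number of payments: n = 39.

39 payments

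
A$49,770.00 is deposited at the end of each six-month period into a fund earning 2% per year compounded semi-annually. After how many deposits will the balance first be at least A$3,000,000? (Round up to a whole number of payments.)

Periodic rate r = 0.02/2 per half-year; n is counted in half-years.
Ordinary annuity FV: 3,000,000 = 49,770 × [((1+r)^n − 1)/r].
(1+r)^n = 1 + 3,000,000 × r / 49,770, so n = ln(1 + 3,000,000·r/49,770) / ln(1+r) = 47.41.
Round up to a whole number of payments: n = 48.

48 payments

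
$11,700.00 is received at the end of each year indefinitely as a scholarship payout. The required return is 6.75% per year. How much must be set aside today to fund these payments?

Periodic rate r = 0.0675 per year.
Level perpetuity: PV = PMT / r = 11,700 / (0.0675) = $173,333.33.

$173,333.33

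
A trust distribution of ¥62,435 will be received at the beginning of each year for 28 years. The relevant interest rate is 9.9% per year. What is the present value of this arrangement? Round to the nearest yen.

This is an annuity due: 28 payments of ¥62,435 at the beginning of each year.
Periodic rate r = 0.099 per year.
PV = PMT × [(1 − (1+r)^−n)/r] × (1+r) = 62,435 × [1 − (1+r)^−28] / r × (1+r) = ¥643,791

¥643,791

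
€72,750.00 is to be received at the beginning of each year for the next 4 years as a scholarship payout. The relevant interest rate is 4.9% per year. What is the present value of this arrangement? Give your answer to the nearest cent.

€271,238.11

This is an annuity due: 4 payments of €72,750.00 at the beginning of each year.
Periodic rate r = 0.049 per year.
PV = PMT × [(1 − (1+r)^−n)/r] × (1+r) = 72,750 × [1 − (1+r)^−4] / r × (1+r) = €271,238.11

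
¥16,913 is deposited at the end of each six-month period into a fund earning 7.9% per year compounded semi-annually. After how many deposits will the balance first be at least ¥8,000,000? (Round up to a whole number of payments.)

Periodic rate r = 0.079/2 per half-year; n is counted in half-years.
Ordinary annuity FV: 8,000,000 = 16,913 × [((1+r)^n − 1)/r].
(1+r)^n = 1 + 8,000,000 × r / 16,913, so n = ln(1 + 8,000,000·r/16,913) / ln(1+r) = 76.92.
Round up to a whole number of payments: n = 77.

77 payments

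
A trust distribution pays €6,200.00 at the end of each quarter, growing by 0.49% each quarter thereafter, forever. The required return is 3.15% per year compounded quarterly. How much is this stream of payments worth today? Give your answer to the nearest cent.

Periodic rate r = 0.0315/4 per quarter.
Growing perpetuity (Gordon): PV = PMT₁ / (r − g) = 6,200 / (r − 0.0049) = €2,084,033.61.

€2,084,033.61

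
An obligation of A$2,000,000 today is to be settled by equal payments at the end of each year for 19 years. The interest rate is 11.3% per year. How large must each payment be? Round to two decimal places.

A$260,007.77

Level ordinary annuity; solve PV = PMT × [(1 − (1+r)^−n)/r] for PMT.
Periodic rate r = 0.113 per year.
With n = 19: PMT = 2,000,000 / ([(1 − (1+r)^−n)/r]) = A$260,007.77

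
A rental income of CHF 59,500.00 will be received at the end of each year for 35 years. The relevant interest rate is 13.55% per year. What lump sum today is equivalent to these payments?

CHF 433,973.63

This is an ordinary annuity: 35 payments of CHF 59,500.00 at the end of each year.
Periodic rate r = 0.1355 per year.
PV = PMT × [(1 − (1+r)^−n)/r] = 59,500 × [1 − (1+r)^−35] / r = CHF 433,973.63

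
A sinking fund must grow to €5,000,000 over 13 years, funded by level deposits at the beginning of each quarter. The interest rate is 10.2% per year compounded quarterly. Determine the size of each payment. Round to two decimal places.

€45,982.26

Level annuity due; solve FV = PMT × [((1+r)^n − 1)/r] × (1+r) for PMT.
Periodic rate r = 0.102/4 per quarter; n is counted in quarters.
With n = 52: PMT = 5,000,000 / ([((1+r)^n − 1)/r] × (1+r)) = €45,982.26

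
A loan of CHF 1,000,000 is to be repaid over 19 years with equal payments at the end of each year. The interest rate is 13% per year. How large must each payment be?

CHF 144,134.39

Level ordinary annuity; solve PV = PMT × [(1 − (1+r)^−n)/r] for PMT.
Periodic rate r = 0.13 per year.
With n = 19: PMT = 1,000,000 / ([(1 − (1+r)^−n)/r]) = CHF 144,134.39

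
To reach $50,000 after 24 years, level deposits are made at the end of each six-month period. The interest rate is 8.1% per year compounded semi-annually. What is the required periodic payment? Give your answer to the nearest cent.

Level ordinary annuity; solve FV = PMT × [((1+r)^n − 1)/r] for PMT.
Periodic rate r = 0.081/2 per half-year; n is counted in half-years.
With n = 48: PMT = 50,000 / ([((1+r)^n − 1)/r]) = $353.78

$353.78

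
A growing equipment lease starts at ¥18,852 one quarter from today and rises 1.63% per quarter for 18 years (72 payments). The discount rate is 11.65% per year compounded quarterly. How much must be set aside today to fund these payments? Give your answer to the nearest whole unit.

Periodic rate r = 0.1165/4 per quarter; n is counted in quarters.
Growing ordinary annuity: PV = PMT₁ × [1 − ((1+g)/(1+r))^n] / (r − g) = 18,852 × [1 − ((1+0.0163)/(1+r))^72] / (r − 0.0163) = ¥874,041.

¥874,041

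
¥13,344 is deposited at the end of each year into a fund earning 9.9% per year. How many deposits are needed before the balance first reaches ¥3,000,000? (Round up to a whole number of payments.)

34 payments

Periodic rate r = 0.099 per year.
Ordinary annuity FV: 3,000,000 = 13,344 × [((1+r)^n − 1)/r].
(1+r)^n = 1 + 3,000,000 × r / 13,344, so n = ln(1 + 3,000,000·r/13,344) / ln(1+r) = 33.33.
Round up to a whole number of payments: n = 34.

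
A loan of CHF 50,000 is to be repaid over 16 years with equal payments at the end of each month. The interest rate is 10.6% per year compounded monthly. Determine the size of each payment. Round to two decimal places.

CHF 541.78

Level ordinary annuity; solve PV = PMT × [(1 − (1+r)^−n)/r] for PMT.
Periodic rate r = 0.106/12 per month; n is counted in months.
With n = 192: PMT = 50,000 / ([(1 − (1+r)^−n)/r]) = CHF 541.78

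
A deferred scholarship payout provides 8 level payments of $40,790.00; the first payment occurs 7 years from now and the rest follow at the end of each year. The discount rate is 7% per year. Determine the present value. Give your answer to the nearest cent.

$162,300.49

Ordinary annuity of 8 payments, first payment at period 7.
Periodic rate r = 0.07 per year.
The ordinary-annuity PV formula values the stream one period before the first payment (period 6); discount that back 6 periods:
PV₀ = 40,790 × [1 − (1+r)^−8] / r × (1+r)^−6 = $162,300.49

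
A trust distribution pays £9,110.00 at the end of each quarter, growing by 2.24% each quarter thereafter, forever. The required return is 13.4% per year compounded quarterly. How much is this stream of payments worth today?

Periodic rate r = 0.134/4 per quarter.
Growing perpetuity (Gordon): PV = PMT₁ / (r − g) = 9,110 / (r − 0.0224) = £820,720.72.

£820,720.72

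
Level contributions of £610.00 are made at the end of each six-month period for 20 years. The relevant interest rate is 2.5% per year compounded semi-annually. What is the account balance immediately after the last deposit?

£31,408.63

This is an ordinary annuity: 40 deposits of £610.00 at the end of each six-month period.
Periodic rate r = 0.025/2 per half-year; n is counted in half-years.
FV = PMT × [((1+r)^n − 1)/r] = 610 × [(1+r)^40 − 1] / r = £31,408.63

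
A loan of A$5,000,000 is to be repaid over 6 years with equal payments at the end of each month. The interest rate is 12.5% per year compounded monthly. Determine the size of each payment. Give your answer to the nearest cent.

Level ordinary annuity; solve PV = PMT × [(1 − (1+r)^−n)/r] for PMT.
Periodic rate r = 0.125/12 per month; n is counted in months.
With n = 72: PMT = 5,000,000 / ([(1 − (1+r)^−n)/r]) = A$99,055.89

A$99,055.89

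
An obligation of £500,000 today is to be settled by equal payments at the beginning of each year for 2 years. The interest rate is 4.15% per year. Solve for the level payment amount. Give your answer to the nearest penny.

£255,082.05

Level annuity due; solve PV = PMT × [(1 − (1+r)^−n)/r] × (1+r) for PMT.
Periodic rate r = 0.0415 per year.
With n = 2: PMT = 500,000 / ([(1 − (1+r)^−n)/r] × (1+r)) = £255,082.05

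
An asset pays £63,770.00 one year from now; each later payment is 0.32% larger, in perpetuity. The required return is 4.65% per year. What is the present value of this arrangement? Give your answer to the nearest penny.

Periodic rate r = 0.0465 per year.
Growing perpetuity (Gordon): PV = PMT₁ / (r − g) = 63,770 / (r − 0.0032) = £1,472,748.27.

£1,472,748.27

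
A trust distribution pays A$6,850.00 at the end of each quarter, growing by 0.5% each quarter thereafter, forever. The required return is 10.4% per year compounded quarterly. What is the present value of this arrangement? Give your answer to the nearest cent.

Periodic rate r = 0.104/4 per quarter.
Growing perpetuity (Gordon): PV = PMT₁ / (r − g) = 6,850 / (r − 0.005) = A$326,190.48.

A$326,190.48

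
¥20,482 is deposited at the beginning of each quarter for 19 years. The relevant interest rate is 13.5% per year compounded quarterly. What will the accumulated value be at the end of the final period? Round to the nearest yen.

This is an annuity due: 76 deposits of ¥20,482 at the beginning of each quarter.
Periodic rate r = 0.135/4 per quarter; n is counted in quarters.
FV = PMT × [((1+r)^n − 1)/r] × (1+r) = 20,482 × [(1+r)^76 − 1] / r × (1+r) = ¥7,190,611

¥7,190,611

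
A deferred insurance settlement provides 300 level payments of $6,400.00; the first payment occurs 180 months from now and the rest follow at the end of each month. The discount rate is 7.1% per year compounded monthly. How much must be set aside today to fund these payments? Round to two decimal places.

$312,167.33

Ordinary annuity of 300 payments, first payment at period 180.
Periodic rate r = 0.071/12 per month; n is counted in months.
The ordinary-annuity PV formula values the stream one period before the first payment (period 179); discount that back 179 periods:
PV₀ = 6,400 × [1 − (1+r)^−300] / r × (1+r)^−179 = $312,167.33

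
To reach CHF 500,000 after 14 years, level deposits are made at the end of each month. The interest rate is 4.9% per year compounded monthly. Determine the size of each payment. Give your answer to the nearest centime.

Level ordinary annuity; solve FV = PMT × [((1+r)^n − 1)/r] for PMT.
Periodic rate r = 0.049/12 per month; n is counted in months.
With n = 168: PMT = 500,000 / ([((1+r)^n − 1)/r]) = CHF 2,077.01

CHF 2,077.01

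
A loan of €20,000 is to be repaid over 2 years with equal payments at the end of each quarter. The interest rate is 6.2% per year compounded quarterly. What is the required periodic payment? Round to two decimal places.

€2,677.50

Level ordinary annuity; solve PV = PMT × [(1 − (1+r)^−n)/r] for PMT.
Periodic rate r = 0.062/4 per quarter; n is counted in quarters.
With n = 8: PMT = 20,000 / ([(1 − (1+r)^−n)/r]) = €2,677.50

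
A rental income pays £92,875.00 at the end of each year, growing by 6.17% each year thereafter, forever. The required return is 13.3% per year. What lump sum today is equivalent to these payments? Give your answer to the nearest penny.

Periodic rate r = 0.133 per year.
Growing perpetuity (Gordon): PV = PMT₁ / (r − g) = 92,875 / (r − 0.0617) = £1,302,594.67.

£1,302,594.67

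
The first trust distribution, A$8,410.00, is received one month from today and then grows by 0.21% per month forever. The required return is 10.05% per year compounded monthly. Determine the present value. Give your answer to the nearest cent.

Periodic rate r = 0.1005/12 per month.
Growing perpetuity (Gordon): PV = PMT₁ / (r − g) = 8,410 / (r − 0.0021) = A$1,340,239.04.

A$1,340,239.04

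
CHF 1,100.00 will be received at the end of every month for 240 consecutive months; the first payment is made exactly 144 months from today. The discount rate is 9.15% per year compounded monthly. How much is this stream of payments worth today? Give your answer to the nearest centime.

Ordinary annuity of 240 payments, first payment at period 144.
Periodic rate r = 0.0915/12 per month; n is counted in months.
The ordinary-annuity PV formula values the stream one period before the first payment (period 143); discount that back 143 periods:
PV₀ = 1,100 × [1 − (1+r)^−240] / r × (1+r)^−143 = CHF 40,821.81

CHF 40,821.81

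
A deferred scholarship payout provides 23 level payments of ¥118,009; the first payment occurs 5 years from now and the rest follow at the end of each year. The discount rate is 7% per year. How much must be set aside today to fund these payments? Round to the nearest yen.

¥1,014,818

Ordinary annuity of 23 payments, first payment at period 5.
Periodic rate r = 0.07 per year.
The ordinary-annuity PV formula values the stream one period before the first payment (period 4); discount that back 4 periods:
PV₀ = 118,009 × [1 − (1+r)^−23] / r × (1+r)^−4 = ¥1,014,818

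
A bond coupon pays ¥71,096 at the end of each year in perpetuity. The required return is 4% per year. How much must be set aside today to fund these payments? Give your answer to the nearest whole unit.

¥1,777,400

Periodic rate r = 0.04 per year.
Level perpetuity: PV = PMT / r = 71,096 / (0.04) = ¥1,777,400.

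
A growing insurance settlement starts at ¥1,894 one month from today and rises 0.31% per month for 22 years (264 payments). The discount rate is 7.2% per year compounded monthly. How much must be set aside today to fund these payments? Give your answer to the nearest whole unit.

¥348,320

Periodic rate r = 0.072/12 per month; n is counted in months.
Growing ordinary annuity: PV = PMT₁ × [1 − ((1+g)/(1+r))^n] / (r − g) = 1,894 × [1 − ((1+0.0031)/(1+r))^264] / (r − 0.0031) = ¥348,320.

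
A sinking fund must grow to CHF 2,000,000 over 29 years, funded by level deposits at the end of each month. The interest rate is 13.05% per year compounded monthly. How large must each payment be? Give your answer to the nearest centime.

Level ordinary annuity; solve FV = PMT × [((1+r)^n − 1)/r] for PMT.
Periodic rate r = 0.1305/12 per month; n is counted in months.
With n = 348: PMT = 2,000,000 / ([((1+r)^n − 1)/r]) = CHF 516.34

CHF 516.34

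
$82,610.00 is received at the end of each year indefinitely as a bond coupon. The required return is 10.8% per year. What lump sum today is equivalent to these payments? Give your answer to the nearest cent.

Periodic rate r = 0.108 per year.
Level perpetuity: PV = PMT / r = 82,610 / (0.108) = $764,907.41.

$764,907.41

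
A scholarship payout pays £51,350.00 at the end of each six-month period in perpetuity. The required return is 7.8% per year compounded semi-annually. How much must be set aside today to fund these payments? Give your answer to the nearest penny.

£1,316,666.67

Periodic rate r = 0.078/2 per half-year.
Level perpetuity: PV = PMT / r = 51,350 / (0.078/2) = £1,316,666.67.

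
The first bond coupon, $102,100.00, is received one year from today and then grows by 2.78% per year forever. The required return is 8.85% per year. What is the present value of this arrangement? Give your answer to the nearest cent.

$1,682,042.83

Periodic rate r = 0.0885 per year.
Growing perpetuity (Gordon): PV = PMT₁ / (r − g) = 102,100 / (r − 0.0278) = $1,682,042.83.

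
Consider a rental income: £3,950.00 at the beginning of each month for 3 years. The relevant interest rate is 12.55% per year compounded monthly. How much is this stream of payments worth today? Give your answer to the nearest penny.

£119,223.27

This is an annuity due: 36 payments of £3,950.00 at the beginning of each month.
Periodic rate r = 0.1255/12 per month; n is counted in months.
PV = PMT × [(1 − (1+r)^−n)/r] × (1+r) = 3,950 × [1 − (1+r)^−36] / r × (1+r) = £119,223.27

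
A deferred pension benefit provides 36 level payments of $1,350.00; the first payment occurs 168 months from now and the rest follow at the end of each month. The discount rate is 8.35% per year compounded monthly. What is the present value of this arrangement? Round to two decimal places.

$13,462.61

Ordinary annuity of 36 payments, first payment at period 168.
Periodic rate r = 0.0835/12 per month; n is counted in months.
The ordinary-annuity PV formula values the stream one period before the first payment (period 167); discount that back 167 periods:
PV₀ = 1,350 × [1 − (1+r)^−36] / r × (1+r)^−167 = $13,462.61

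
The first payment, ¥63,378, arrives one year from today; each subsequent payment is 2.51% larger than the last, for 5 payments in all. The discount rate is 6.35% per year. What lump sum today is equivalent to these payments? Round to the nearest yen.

Periodic rate r = 0.0635 per year.
Growing ordinary annuity: PV = PMT₁ × [1 − ((1+g)/(1+r))^n] / (r − g) = 63,378 × [1 − ((1+0.0251)/(1+r))^5] / (r − 0.0251) = ¥277,214.

¥277,214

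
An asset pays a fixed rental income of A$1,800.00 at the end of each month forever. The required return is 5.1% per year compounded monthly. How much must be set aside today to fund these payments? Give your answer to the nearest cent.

Periodic rate r = 0.051/12 per month.
Level perpetuity: PV = PMT / r = 1,800 / (0.051/12) = A$423,529.41.

A$423,529.41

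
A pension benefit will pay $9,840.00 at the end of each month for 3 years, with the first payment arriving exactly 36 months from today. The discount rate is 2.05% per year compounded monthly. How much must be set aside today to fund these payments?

Ordinary annuity of 36 payments, first payment at period 36.
Periodic rate r = 0.0205/12 per month; n is counted in months.
The ordinary-annuity PV formula values the stream one period before the first payment (period 35); discount that back 35 periods:
PV₀ = 9,840 × [1 − (1+r)^−36] / r × (1+r)^−35 = $323,375.44

$323,375.44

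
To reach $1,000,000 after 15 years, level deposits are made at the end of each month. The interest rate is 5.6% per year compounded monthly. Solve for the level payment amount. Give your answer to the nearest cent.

Level ordinary annuity; solve FV = PMT × [((1+r)^n − 1)/r] for PMT.
Periodic rate r = 0.056/12 per month; n is counted in months.
With n = 180: PMT = 1,000,000 / ([((1+r)^n − 1)/r]) = $3,557.33

$3,557.33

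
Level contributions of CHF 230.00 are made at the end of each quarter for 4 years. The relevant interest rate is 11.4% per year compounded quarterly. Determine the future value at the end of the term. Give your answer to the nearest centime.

CHF 4,581.61

This is an ordinary annuity: 16 deposits of CHF 230.00 at the end of each quarter.
Periodic rate r = 0.114/4 per quarter; n is counted in quarters.
FV = PMT × [((1+r)^n − 1)/r] = 230 × [(1+r)^16 − 1] / r = CHF 4,581.61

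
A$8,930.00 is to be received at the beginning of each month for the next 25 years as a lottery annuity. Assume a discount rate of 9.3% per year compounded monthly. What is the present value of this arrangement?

This is an annuity due: 300 payments of A$8,930.00 at the beginning of each month.
Periodic rate r = 0.093/12 per month; n is counted in months.
PV = PMT × [(1 − (1+r)^−n)/r] × (1+r) = 8,930 × [1 − (1+r)^−300] / r × (1+r) = A$1,046,620.81

A$1,046,620.81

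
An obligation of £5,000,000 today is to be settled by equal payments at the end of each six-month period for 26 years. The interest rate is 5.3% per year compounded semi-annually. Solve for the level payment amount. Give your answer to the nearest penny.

£178,246.15

Level ordinary annuity; solve PV = PMT × [(1 − (1+r)^−n)/r] for PMT.
Periodic rate r = 0.053/2 per half-year; n is counted in half-years.
With n = 52: PMT = 5,000,000 / ([(1 − (1+r)^−n)/r]) = £178,246.15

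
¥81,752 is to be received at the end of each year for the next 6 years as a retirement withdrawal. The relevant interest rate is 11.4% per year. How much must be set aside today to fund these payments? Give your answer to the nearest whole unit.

¥341,906

This is an ordinary annuity: 6 payments of ¥81,752 at the end of each year.
Periodic rate r = 0.114 per year.
PV = PMT × [(1 − (1+r)^−n)/r] = 81,752 × [1 − (1+r)^−6] / r = ¥341,906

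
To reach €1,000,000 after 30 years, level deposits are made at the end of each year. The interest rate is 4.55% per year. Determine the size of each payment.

€16,253.17

Level ordinary annuity; solve FV = PMT × [((1+r)^n − 1)/r] for PMT.
Periodic rate r = 0.0455 per year.
With n = 30: PMT = 1,000,000 / ([((1+r)^n − 1)/r]) = €16,253.17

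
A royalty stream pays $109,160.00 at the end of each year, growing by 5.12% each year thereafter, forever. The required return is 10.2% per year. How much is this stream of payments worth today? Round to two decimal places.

$2,148,818.90

Periodic rate r = 0.102 per year.
Growing perpetuity (Gordon): PV = PMT₁ / (r − g) = 109,160 / (r − 0.0512) = $2,148,818.90.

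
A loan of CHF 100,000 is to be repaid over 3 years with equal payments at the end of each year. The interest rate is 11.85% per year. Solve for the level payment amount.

Level ordinary annuity; solve PV = PMT × [(1 − (1+r)^−n)/r] for PMT.
Periodic rate r = 0.1185 per year.
With n = 3: PMT = 100,000 / ([(1 − (1+r)^−n)/r]) = CHF 41,527.62

CHF 41,527.62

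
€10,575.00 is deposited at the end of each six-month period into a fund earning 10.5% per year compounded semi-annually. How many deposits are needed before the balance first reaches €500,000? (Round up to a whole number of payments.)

25 payments

Periodic rate r = 0.105/2 per half-year; n is counted in half-years.
Ordinary annuity FV: 500,000 = 10,575 × [((1+r)^n − 1)/r].
(1+r)^n = 1 + 500,000 × r / 10,575, so n = ln(1 + 500,000·r/10,575) / ln(1+r) = 24.38.
Round up to a whole number of payments: n = 25.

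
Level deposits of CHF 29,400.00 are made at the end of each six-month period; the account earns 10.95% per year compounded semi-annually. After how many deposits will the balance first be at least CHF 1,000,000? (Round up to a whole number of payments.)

20 payments

Periodic rate r = 0.1095/2 per half-year; n is counted in half-years.
Ordinary annuity FV: 1,000,000 = 29,400 × [((1+r)^n − 1)/r].
(1+r)^n = 1 + 1,000,000 × r / 29,400, so n = ln(1 + 1,000,000·r/29,400) / ln(1+r) = 19.73.
Round up to a whole number of payments: n = 20.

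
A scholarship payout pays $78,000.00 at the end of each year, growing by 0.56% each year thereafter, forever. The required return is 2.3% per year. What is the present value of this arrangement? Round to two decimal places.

Periodic rate r = 0.023 per year.
Growing perpetuity (Gordon): PV = PMT₁ / (r − g) = 78,000 / (r − 0.0056) = $4,482,758.62.

$4,482,758.62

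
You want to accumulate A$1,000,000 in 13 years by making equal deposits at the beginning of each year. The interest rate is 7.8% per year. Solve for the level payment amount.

Level annuity due; solve FV = PMT × [((1+r)^n − 1)/r] × (1+r) for PMT.
Periodic rate r = 0.078 per year.
With n = 13: PMT = 1,000,000 / ([((1+r)^n − 1)/r] × (1+r)) = A$43,723.10

A$43,723.10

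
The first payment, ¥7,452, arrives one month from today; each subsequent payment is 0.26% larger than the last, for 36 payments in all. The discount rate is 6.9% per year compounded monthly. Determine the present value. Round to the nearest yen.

Periodic rate r = 0.069/12 per month; n is counted in months.
Growing ordinary annuity: PV = PMT₁ × [1 − ((1+g)/(1+r))^n] / (r − g) = 7,452 × [1 − ((1+0.0026)/(1+r))^36] / (r − 0.0026) = ¥252,624.

¥252,624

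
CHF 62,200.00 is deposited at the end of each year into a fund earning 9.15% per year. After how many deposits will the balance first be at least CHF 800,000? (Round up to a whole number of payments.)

Periodic rate r = 0.0915 per year.
Ordinary annuity FV: 800,000 = 62,200 × [((1+r)^n − 1)/r].
(1+r)^n = 1 + 800,000 × r / 62,200, so n = ln(1 + 800,000·r/62,200) / ln(1+r) = 8.88.
Round up to a whole number of payments: n = 9.

9 payments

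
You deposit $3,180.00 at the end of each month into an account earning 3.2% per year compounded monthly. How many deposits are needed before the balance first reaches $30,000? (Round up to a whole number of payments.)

10 payments

Periodic rate r = 0.032/12 per month; n is counted in months.
Ordinary annuity FV: 30,000 = 3,180 × [((1+r)^n − 1)/r].
(1+r)^n = 1 + 30,000 × r / 3,180, so n = ln(1 + 30,000·r/3,180) / ln(1+r) = 9.33.
Round up to a whole number of payments: n = 10.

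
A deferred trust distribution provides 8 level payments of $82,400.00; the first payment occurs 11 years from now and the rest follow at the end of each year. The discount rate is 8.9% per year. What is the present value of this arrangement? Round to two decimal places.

$195,149.59

Ordinary annuity of 8 payments, first payment at period 11.
Periodic rate r = 0.089 per year.
The ordinary-annuity PV formula values the stream one period before the first payment (period 10); discount that back 10 periods:
PV₀ = 82,400 × [1 − (1+r)^−8] / r × (1+r)^−10 = $195,149.59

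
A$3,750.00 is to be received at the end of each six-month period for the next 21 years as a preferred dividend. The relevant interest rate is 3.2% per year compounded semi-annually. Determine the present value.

This is an ordinary annuity: 42 payments of A$3,750.00 at the end of each six-month period.
Periodic rate r = 0.032/2 per half-year; n is counted in half-years.
PV = PMT × [(1 − (1+r)^−n)/r] = 3,750 × [1 − (1+r)^−42] / r = A$114,044.55

A$114,044.55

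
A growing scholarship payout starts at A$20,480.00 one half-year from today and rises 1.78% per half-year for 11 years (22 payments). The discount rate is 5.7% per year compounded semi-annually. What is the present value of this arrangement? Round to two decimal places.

A$393,381.93

Periodic rate r = 0.057/2 per half-year; n is counted in half-years.
Growing ordinary annuity: PV = PMT₁ × [1 − ((1+g)/(1+r))^n] / (r − g) = 20,480 × [1 − ((1+0.0178)/(1+r))^22] / (r − 0.0178) = A$393,381.93.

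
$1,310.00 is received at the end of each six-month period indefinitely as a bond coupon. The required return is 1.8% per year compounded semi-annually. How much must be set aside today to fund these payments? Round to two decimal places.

$145,555.56

Periodic rate r = 0.018/2 per half-year.
Level perpetuity: PV = PMT / r = 1,310 / (0.018/2) = $145,555.56.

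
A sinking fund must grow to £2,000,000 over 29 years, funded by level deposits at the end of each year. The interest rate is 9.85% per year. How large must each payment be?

£13,826.88

Level ordinary annuity; solve FV = PMT × [((1+r)^n − 1)/r] for PMT.
Periodic rate r = 0.0985 per year.
With n = 29: PMT = 2,000,000 / ([((1+r)^n − 1)/r]) = £13,826.88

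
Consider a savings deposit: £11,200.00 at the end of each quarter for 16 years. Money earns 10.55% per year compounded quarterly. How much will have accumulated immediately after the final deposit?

This is an ordinary annuity: 64 deposits of £11,200.00 at the end of each quarter.
Periodic rate r = 0.1055/4 per quarter; n is counted in quarters.
FV = PMT × [((1+r)^n − 1)/r] = 11,200 × [(1+r)^64 − 1] / r = £1,822,410.56

£1,822,410.56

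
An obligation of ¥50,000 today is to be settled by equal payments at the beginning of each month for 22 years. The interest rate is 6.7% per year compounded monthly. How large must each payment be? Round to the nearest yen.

¥361

Level annuity due; solve PV = PMT × [(1 − (1+r)^−n)/r] × (1+r) for PMT.
Periodic rate r = 0.067/12 per month; n is counted in months.
With n = 264: PMT = 50,000 / ([(1 − (1+r)^−n)/r] × (1+r)) = ¥361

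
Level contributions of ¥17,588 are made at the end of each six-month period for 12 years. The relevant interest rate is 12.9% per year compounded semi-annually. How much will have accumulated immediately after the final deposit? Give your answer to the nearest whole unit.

¥949,547

This is an ordinary annuity: 24 deposits of ¥17,588 at the end of each six-month period.
Periodic rate r = 0.129/2 per half-year; n is counted in half-years.
FV = PMT × [((1+r)^n − 1)/r] = 17,588 × [(1+r)^24 − 1] / r = ¥949,547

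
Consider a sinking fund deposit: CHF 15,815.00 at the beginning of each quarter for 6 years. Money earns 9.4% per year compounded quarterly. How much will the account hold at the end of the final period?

This is an annuity due: 24 deposits of CHF 15,815.00 at the beginning of each quarter.
Periodic rate r = 0.094/4 per quarter; n is counted in quarters.
FV = PMT × [((1+r)^n − 1)/r] × (1+r) = 15,815 × [(1+r)^24 − 1] / r × (1+r) = CHF 514,017.60

CHF 514,017.60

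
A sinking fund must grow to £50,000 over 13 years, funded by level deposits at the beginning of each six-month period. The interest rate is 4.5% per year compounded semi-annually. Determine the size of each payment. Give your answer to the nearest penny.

Level annuity due; solve FV = PMT × [((1+r)^n − 1)/r] × (1+r) for PMT.
Periodic rate r = 0.045/2 per half-year; n is counted in half-years.
With n = 26: PMT = 50,000 / ([((1+r)^n − 1)/r] × (1+r)) = £1,404.47

£1,404.47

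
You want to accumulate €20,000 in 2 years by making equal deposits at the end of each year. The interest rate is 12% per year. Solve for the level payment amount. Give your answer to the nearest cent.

€9,433.96

Level ordinary annuity; solve FV = PMT × [((1+r)^n − 1)/r] for PMT.
Periodic rate r = 0.12 per year.
With n = 2: PMT = 20,000 / ([((1+r)^n − 1)/r]) = €9,433.96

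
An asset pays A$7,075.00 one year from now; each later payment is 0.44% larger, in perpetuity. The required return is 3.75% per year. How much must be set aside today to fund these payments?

A$213,746.22

Periodic rate r = 0.0375 per year.
Growing perpetuity (Gordon): PV = PMT₁ / (r − g) = 7,075 / (r − 0.0044) = A$213,746.22.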